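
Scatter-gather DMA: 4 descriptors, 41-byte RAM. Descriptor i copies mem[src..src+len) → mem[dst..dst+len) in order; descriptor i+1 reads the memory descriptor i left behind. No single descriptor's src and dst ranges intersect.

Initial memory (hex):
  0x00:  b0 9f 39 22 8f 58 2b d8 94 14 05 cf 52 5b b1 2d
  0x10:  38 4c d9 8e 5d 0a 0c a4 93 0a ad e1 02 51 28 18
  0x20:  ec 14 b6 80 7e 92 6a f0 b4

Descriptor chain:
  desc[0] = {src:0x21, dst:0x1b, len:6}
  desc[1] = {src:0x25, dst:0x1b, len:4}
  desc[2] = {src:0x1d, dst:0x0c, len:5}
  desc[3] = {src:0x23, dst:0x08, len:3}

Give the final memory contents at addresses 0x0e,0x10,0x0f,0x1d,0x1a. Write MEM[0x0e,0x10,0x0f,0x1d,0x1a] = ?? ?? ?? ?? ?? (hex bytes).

MEM[0x0e,0x10,0x0f,0x1d,0x1a] = 92 14 6a f0 ad

D0: mem[0x1b..0x20] <- [14 b6 80 7e 92 6a]
D1: mem[0x1b..0x1e] <- [92 6a f0 b4]
D2: mem[0x0c..0x10] <- [f0 b4 92 6a 14]
D3: mem[0x08..0x0a] <- [80 7e 92]
query mem[0x0e]=0x92, mem[0x10]=0x14, mem[0x0f]=0x6a, mem[0x1d]=0xf0, mem[0x1a]=0xad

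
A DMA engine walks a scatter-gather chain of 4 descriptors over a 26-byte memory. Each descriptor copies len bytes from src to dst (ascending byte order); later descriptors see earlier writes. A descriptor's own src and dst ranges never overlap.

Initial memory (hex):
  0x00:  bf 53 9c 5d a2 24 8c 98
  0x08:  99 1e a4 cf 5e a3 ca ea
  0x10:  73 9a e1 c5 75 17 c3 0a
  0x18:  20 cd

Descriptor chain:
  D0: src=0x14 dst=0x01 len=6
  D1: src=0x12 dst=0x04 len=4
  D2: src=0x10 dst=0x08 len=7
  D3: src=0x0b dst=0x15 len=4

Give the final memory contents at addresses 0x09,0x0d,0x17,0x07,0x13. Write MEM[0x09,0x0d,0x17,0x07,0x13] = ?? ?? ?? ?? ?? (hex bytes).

MEM[0x09,0x0d,0x17,0x07,0x13] = 9a 17 17 17 c5

  after D0: wrote 6B at 0x01 = 7517c30a20cd
  after D1: wrote 4B at 0x04 = e1c57517
  after D2: wrote 7B at 0x08 = 739ae1c57517c3
  after D3: wrote 4B at 0x15 = c57517c3
query mem[0x09]=0x9a, mem[0x0d]=0x17, mem[0x17]=0x17, mem[0x07]=0x17, mem[0x13]=0xc5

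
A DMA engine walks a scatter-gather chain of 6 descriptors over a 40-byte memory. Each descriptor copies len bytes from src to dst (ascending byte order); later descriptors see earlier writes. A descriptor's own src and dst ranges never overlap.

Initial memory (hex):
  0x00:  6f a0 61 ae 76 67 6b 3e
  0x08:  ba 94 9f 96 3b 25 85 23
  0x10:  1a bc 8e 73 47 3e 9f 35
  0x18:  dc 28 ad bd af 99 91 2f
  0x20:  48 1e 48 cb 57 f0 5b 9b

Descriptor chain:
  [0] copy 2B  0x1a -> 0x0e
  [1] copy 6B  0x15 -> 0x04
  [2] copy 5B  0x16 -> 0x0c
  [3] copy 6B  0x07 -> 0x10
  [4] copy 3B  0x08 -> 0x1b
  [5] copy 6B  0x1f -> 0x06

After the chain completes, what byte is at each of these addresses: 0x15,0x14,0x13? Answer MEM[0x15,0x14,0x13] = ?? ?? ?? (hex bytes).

MEM[0x15,0x14,0x13] = 9f 96 9f

  after D0: wrote 2B at 0x0e = adbd
  after D1: wrote 6B at 0x04 = 3e9f35dc28ad
  after D2: wrote 5B at 0x0c = 9f35dc28ad
  after D3: wrote 6B at 0x10 = dc28ad9f969f
  after D4: wrote 3B at 0x1b = 28ad9f
  after D5: wrote 6B at 0x06 = 2f481e48cb57
query mem[0x15]=0x9f, mem[0x14]=0x96, mem[0x13]=0x9f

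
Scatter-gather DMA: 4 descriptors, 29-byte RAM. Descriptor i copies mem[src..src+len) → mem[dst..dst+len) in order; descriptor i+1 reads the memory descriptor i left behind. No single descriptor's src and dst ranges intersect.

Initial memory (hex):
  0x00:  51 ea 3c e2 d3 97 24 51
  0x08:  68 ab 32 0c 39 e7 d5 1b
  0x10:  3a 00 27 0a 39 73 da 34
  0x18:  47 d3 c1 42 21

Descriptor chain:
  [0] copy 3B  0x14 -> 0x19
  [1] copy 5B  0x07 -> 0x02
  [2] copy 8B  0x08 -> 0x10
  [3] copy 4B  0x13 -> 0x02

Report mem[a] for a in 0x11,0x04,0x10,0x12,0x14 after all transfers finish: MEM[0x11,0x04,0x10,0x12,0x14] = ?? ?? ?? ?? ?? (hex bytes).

MEM[0x11,0x04,0x10,0x12,0x14] = ab e7 68 32 39

#0 dst[0x19+3] := {0x39,0x73,0xda}
#1 dst[0x02+5] := {0x51,0x68,0xab,0x32,0x0c}
#2 dst[0x10+8] := {0x68,0xab,0x32,0x0c,0x39,0xe7,0xd5,0x1b}
#3 dst[0x02+4] := {0x0c,0x39,0xe7,0xd5}
query mem[0x11]=0xab, mem[0x04]=0xe7, mem[0x10]=0x68, mem[0x12]=0x32, mem[0x14]=0x39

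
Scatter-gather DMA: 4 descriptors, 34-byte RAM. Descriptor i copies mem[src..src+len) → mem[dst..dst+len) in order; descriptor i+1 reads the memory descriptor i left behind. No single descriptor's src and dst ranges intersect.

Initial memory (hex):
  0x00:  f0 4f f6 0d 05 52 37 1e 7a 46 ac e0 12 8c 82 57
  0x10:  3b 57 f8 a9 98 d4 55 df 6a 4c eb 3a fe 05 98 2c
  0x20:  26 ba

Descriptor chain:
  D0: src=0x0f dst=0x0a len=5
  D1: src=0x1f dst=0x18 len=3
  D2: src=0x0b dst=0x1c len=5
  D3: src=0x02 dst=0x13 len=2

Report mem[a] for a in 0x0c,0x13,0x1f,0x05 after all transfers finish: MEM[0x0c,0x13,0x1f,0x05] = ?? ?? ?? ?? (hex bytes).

  after D0: wrote 5B at 0x0a = 573b57f8a9
  after D1: wrote 3B at 0x18 = 2c26ba
  after D2: wrote 5B at 0x1c = 3b57f8a957
  after D3: wrote 2B at 0x13 = f60d
query mem[0x0c]=0x57, mem[0x13]=0xf6, mem[0x1f]=0xa9, mem[0x05]=0x52

MEM[0x0c,0x13,0x1f,0x05] = 57 f6 a9 52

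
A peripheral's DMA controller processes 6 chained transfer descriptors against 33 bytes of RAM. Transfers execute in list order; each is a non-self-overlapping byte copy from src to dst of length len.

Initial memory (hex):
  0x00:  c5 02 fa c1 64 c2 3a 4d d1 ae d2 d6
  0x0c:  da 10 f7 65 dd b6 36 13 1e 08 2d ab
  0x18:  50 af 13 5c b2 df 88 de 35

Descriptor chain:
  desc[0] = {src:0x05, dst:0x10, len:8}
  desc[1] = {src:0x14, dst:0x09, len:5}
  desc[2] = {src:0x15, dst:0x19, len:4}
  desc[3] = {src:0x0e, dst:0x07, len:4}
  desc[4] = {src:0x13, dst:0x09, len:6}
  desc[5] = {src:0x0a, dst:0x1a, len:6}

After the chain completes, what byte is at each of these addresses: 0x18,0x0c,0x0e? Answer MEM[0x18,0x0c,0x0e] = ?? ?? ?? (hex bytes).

MEM[0x18,0x0c,0x0e] = 50 d6 50

#0 dst[0x10+8] := {0xc2,0x3a,0x4d,0xd1,0xae,0xd2,0xd6,0xda}
#1 dst[0x09+5] := {0xae,0xd2,0xd6,0xda,0x50}
#2 dst[0x19+4] := {0xd2,0xd6,0xda,0x50}
#3 dst[0x07+4] := {0xf7,0x65,0xc2,0x3a}
#4 dst[0x09+6] := {0xd1,0xae,0xd2,0xd6,0xda,0x50}
#5 dst[0x1a+6] := {0xae,0xd2,0xd6,0xda,0x50,0x65}
query mem[0x18]=0x50, mem[0x0c]=0xd6, mem[0x0e]=0x50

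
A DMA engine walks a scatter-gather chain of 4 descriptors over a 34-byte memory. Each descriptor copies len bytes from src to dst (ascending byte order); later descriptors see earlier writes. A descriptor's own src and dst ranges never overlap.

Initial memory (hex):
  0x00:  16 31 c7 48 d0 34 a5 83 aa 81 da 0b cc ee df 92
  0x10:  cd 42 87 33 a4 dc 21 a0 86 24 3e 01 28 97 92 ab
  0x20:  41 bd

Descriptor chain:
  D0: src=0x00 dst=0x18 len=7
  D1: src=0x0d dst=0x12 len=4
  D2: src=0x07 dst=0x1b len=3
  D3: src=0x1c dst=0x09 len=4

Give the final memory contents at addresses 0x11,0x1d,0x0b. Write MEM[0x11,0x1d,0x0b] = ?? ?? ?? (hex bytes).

D0: mem[0x18..0x1e] <- [16 31 c7 48 d0 34 a5]
D1: mem[0x12..0x15] <- [ee df 92 cd]
D2: mem[0x1b..0x1d] <- [83 aa 81]
D3: mem[0x09..0x0c] <- [aa 81 a5 ab]
query mem[0x11]=0x42, mem[0x1d]=0x81, mem[0x0b]=0xa5

MEM[0x11,0x1d,0x0b] = 42 81 a5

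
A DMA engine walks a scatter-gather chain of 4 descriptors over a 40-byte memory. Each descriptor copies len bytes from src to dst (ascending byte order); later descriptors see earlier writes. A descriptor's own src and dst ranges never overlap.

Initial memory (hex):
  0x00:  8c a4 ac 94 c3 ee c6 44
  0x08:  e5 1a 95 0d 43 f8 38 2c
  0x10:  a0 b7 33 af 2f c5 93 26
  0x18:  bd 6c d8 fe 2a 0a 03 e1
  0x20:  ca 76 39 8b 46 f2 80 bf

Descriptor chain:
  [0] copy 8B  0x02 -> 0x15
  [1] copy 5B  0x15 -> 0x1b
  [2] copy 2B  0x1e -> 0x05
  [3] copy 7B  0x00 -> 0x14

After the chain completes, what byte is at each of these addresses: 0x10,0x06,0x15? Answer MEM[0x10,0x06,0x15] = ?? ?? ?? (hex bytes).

D0: mem[0x15..0x1c] <- [ac 94 c3 ee c6 44 e5 1a]
D1: mem[0x1b..0x1f] <- [ac 94 c3 ee c6]
D2: mem[0x05..0x06] <- [ee c6]
D3: mem[0x14..0x1a] <- [8c a4 ac 94 c3 ee c6]
query mem[0x10]=0xa0, mem[0x06]=0xc6, mem[0x15]=0xa4

MEM[0x10,0x06,0x15] = a0 c6 a4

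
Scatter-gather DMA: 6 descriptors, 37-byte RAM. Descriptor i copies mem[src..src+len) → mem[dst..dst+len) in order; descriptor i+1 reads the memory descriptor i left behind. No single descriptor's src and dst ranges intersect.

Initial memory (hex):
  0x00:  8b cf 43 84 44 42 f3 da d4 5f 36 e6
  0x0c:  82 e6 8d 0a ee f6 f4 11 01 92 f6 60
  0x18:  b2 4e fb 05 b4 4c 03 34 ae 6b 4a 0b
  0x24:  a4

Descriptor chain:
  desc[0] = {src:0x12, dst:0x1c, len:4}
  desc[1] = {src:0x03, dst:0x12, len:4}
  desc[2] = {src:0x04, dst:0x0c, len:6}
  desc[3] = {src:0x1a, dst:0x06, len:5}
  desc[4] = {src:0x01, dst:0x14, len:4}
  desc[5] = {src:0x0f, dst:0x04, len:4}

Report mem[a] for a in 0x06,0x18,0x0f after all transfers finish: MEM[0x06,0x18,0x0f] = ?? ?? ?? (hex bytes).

#0 dst[0x1c+4] := {0xf4,0x11,0x01,0x92}
#1 dst[0x12+4] := {0x84,0x44,0x42,0xf3}
#2 dst[0x0c+6] := {0x44,0x42,0xf3,0xda,0xd4,0x5f}
#3 dst[0x06+5] := {0xfb,0x05,0xf4,0x11,0x01}
#4 dst[0x14+4] := {0xcf,0x43,0x84,0x44}
#5 dst[0x04+4] := {0xda,0xd4,0x5f,0x84}
query mem[0x06]=0x5f, mem[0x18]=0xb2, mem[0x0f]=0xda

MEM[0x06,0x18,0x0f] = 5f b2 da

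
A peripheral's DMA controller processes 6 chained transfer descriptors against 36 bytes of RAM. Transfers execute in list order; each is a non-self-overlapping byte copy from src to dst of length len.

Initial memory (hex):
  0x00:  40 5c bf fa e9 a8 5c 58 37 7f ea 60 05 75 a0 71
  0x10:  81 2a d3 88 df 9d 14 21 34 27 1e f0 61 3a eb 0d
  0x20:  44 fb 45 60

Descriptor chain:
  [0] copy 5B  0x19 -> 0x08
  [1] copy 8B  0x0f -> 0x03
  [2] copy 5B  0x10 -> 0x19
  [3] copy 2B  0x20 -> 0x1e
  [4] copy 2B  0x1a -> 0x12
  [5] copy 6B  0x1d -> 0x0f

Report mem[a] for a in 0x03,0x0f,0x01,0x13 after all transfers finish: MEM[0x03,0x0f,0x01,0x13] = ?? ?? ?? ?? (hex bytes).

#0 dst[0x08+5] := {0x27,0x1e,0xf0,0x61,0x3a}
#1 dst[0x03+8] := {0x71,0x81,0x2a,0xd3,0x88,0xdf,0x9d,0x14}
#2 dst[0x19+5] := {0x81,0x2a,0xd3,0x88,0xdf}
#3 dst[0x1e+2] := {0x44,0xfb}
#4 dst[0x12+2] := {0x2a,0xd3}
#5 dst[0x0f+6] := {0xdf,0x44,0xfb,0x44,0xfb,0x45}
query mem[0x03]=0x71, mem[0x0f]=0xdf, mem[0x01]=0x5c, mem[0x13]=0xfb

MEM[0x03,0x0f,0x01,0x13] = 71 df 5c fb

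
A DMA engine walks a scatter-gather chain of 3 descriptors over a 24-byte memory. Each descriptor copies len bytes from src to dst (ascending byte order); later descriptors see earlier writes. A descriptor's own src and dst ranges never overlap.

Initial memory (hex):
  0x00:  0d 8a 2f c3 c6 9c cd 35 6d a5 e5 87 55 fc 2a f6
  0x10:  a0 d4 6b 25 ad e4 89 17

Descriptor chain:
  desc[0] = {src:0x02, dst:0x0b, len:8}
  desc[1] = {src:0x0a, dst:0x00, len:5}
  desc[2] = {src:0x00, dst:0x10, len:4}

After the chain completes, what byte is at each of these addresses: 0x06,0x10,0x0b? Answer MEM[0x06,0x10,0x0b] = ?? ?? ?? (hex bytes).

#0 dst[0x0b+8] := {0x2f,0xc3,0xc6,0x9c,0xcd,0x35,0x6d,0xa5}
#1 dst[0x00+5] := {0xe5,0x2f,0xc3,0xc6,0x9c}
#2 dst[0x10+4] := {0xe5,0x2f,0xc3,0xc6}
query mem[0x06]=0xcd, mem[0x10]=0xe5, mem[0x0b]=0x2f

MEM[0x06,0x10,0x0b] = cd e5 2f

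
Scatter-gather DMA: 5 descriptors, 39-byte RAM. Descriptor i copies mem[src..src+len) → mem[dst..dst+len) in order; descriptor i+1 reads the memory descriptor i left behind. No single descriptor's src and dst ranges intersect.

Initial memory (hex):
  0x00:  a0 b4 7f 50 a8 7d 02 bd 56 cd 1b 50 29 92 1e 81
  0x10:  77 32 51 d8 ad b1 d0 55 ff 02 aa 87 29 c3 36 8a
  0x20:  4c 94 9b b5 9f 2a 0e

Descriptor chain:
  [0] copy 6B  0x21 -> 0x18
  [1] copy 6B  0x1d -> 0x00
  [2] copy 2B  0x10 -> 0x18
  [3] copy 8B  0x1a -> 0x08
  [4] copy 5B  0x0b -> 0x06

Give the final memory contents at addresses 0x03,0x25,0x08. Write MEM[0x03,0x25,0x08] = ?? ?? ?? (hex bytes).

MEM[0x03,0x25,0x08] = 4c 2a 8a

D0: mem[0x18..0x1d] <- [94 9b b5 9f 2a 0e]
D1: mem[0x00..0x05] <- [0e 36 8a 4c 94 9b]
D2: mem[0x18..0x19] <- [77 32]
D3: mem[0x08..0x0f] <- [b5 9f 2a 0e 36 8a 4c 94]
D4: mem[0x06..0x0a] <- [0e 36 8a 4c 94]
query mem[0x03]=0x4c, mem[0x25]=0x2a, mem[0x08]=0x8a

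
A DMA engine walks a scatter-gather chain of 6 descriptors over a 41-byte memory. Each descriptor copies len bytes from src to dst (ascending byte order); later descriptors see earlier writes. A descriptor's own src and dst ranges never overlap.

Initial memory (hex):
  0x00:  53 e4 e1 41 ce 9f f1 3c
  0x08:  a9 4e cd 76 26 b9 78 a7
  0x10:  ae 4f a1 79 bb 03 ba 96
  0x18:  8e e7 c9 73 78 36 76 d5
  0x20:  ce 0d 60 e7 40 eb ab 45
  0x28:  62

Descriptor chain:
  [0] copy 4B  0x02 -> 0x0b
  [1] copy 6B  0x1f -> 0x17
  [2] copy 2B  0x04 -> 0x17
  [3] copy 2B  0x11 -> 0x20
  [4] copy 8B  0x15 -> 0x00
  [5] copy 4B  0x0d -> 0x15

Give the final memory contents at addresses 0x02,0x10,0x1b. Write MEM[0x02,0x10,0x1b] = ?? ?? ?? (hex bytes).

MEM[0x02,0x10,0x1b] = ce ae e7

#0 dst[0x0b+4] := {0xe1,0x41,0xce,0x9f}
#1 dst[0x17+6] := {0xd5,0xce,0x0d,0x60,0xe7,0x40}
#2 dst[0x17+2] := {0xce,0x9f}
#3 dst[0x20+2] := {0x4f,0xa1}
#4 dst[0x00+8] := {0x03,0xba,0xce,0x9f,0x0d,0x60,0xe7,0x40}
#5 dst[0x15+4] := {0xce,0x9f,0xa7,0xae}
query mem[0x02]=0xce, mem[0x10]=0xae, mem[0x1b]=0xe7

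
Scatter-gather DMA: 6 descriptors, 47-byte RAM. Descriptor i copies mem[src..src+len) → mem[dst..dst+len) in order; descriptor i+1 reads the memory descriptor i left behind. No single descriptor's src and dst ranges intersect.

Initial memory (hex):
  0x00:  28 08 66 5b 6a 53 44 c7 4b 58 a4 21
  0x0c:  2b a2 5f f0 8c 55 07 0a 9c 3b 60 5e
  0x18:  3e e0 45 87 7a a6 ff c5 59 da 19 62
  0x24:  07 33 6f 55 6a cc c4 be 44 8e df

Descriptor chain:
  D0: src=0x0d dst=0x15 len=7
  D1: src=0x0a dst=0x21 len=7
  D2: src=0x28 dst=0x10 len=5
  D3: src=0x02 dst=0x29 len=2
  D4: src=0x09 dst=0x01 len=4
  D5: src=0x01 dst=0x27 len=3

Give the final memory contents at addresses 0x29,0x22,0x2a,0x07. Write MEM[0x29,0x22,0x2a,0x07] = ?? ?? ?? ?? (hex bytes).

D0: mem[0x15..0x1b] <- [a2 5f f0 8c 55 07 0a]
D1: mem[0x21..0x27] <- [a4 21 2b a2 5f f0 8c]
D2: mem[0x10..0x14] <- [6a cc c4 be 44]
D3: mem[0x29..0x2a] <- [66 5b]
D4: mem[0x01..0x04] <- [58 a4 21 2b]
D5: mem[0x27..0x29] <- [58 a4 21]
query mem[0x29]=0x21, mem[0x22]=0x21, mem[0x2a]=0x5b, mem[0x07]=0xc7

MEM[0x29,0x22,0x2a,0x07] = 21 21 5b c7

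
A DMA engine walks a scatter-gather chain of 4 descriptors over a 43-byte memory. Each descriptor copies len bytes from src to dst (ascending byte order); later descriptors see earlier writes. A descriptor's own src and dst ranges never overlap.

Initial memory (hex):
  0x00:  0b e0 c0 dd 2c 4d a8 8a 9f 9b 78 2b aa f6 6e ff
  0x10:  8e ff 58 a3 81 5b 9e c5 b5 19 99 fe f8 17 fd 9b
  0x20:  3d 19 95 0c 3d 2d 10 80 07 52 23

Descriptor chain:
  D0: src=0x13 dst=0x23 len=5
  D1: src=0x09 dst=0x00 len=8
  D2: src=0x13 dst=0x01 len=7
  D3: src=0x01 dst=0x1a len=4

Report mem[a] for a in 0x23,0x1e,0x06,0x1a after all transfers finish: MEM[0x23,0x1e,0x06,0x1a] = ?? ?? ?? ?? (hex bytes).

[0] 0x13->0x23 len=5 : a3 81 5b 9e c5
[1] 0x09->0x00 len=8 : 9b 78 2b aa f6 6e ff 8e
[2] 0x13->0x01 len=7 : a3 81 5b 9e c5 b5 19
[3] 0x01->0x1a len=4 : a3 81 5b 9e
query mem[0x23]=0xa3, mem[0x1e]=0xfd, mem[0x06]=0xb5, mem[0x1a]=0xa3

MEM[0x23,0x1e,0x06,0x1a] = a3 fd b5 a3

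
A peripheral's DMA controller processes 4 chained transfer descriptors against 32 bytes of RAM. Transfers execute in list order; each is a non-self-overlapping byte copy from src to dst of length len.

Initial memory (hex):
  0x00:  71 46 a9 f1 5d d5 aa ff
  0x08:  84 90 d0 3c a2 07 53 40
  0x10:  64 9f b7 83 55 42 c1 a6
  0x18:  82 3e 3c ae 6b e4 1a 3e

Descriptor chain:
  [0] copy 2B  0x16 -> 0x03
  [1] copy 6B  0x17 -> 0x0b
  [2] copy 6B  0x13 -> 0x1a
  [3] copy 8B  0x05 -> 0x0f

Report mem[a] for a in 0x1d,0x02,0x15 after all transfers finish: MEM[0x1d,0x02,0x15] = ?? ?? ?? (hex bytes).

MEM[0x1d,0x02,0x15] = c1 a9 a6

  after D0: wrote 2B at 0x03 = c1a6
  after D1: wrote 6B at 0x0b = a6823e3cae6b
  after D2: wrote 6B at 0x1a = 835542c1a682
  after D3: wrote 8B at 0x0f = d5aaff8490d0a682
query mem[0x1d]=0xc1, mem[0x02]=0xa9, mem[0x15]=0xa6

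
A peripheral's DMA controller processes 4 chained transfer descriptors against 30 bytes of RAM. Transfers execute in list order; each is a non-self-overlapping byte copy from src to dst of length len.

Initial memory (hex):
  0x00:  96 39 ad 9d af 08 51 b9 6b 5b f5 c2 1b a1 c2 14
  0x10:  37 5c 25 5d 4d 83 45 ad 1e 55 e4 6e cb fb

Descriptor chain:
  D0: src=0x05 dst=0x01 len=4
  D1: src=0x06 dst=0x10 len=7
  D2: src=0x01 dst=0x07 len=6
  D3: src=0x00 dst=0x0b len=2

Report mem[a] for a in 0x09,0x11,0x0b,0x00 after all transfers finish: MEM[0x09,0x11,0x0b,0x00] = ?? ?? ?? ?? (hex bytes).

  after D0: wrote 4B at 0x01 = 0851b96b
  after D1: wrote 7B at 0x10 = 51b96b5bf5c21b
  after D2: wrote 6B at 0x07 = 0851b96b0851
  after D3: wrote 2B at 0x0b = 9608
query mem[0x09]=0xb9, mem[0x11]=0xb9, mem[0x0b]=0x96, mem[0x00]=0x96

MEM[0x09,0x11,0x0b,0x00] = b9 b9 96 96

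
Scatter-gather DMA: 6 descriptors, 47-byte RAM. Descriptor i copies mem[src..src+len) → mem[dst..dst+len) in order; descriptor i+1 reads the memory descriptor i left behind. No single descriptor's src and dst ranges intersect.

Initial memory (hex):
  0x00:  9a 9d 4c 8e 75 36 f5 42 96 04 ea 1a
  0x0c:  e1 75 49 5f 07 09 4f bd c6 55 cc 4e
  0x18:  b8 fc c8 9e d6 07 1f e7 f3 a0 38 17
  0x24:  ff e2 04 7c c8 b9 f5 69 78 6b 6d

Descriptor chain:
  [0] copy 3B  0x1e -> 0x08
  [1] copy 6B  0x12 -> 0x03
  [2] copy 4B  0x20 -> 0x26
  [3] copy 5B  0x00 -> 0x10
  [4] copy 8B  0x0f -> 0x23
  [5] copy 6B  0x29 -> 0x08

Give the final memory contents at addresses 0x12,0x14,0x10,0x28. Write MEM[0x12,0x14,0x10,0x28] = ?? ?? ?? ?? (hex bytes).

[0] 0x1e->0x08 len=3 : 1f e7 f3
[1] 0x12->0x03 len=6 : 4f bd c6 55 cc 4e
[2] 0x20->0x26 len=4 : f3 a0 38 17
[3] 0x00->0x10 len=5 : 9a 9d 4c 4f bd
[4] 0x0f->0x23 len=8 : 5f 9a 9d 4c 4f bd 55 cc
[5] 0x29->0x08 len=6 : 55 cc 69 78 6b 6d
query mem[0x12]=0x4c, mem[0x14]=0xbd, mem[0x10]=0x9a, mem[0x28]=0xbd

MEM[0x12,0x14,0x10,0x28] = 4c bd 9a bd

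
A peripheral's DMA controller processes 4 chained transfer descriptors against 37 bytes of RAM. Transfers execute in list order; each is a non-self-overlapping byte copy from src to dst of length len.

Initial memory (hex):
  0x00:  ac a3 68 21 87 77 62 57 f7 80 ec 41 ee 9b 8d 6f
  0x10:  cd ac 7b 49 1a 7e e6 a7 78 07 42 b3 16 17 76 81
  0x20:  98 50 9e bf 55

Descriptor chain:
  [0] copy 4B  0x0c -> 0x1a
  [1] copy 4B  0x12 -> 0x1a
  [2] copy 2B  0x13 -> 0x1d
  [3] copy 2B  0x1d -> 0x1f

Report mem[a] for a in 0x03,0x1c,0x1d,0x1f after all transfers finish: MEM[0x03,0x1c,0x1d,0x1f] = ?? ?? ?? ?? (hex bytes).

D0: mem[0x1a..0x1d] <- [ee 9b 8d 6f]
D1: mem[0x1a..0x1d] <- [7b 49 1a 7e]
D2: mem[0x1d..0x1e] <- [49 1a]
D3: mem[0x1f..0x20] <- [49 1a]
query mem[0x03]=0x21, mem[0x1c]=0x1a, mem[0x1d]=0x49, mem[0x1f]=0x49

MEM[0x03,0x1c,0x1d,0x1f] = 21 1a 49 49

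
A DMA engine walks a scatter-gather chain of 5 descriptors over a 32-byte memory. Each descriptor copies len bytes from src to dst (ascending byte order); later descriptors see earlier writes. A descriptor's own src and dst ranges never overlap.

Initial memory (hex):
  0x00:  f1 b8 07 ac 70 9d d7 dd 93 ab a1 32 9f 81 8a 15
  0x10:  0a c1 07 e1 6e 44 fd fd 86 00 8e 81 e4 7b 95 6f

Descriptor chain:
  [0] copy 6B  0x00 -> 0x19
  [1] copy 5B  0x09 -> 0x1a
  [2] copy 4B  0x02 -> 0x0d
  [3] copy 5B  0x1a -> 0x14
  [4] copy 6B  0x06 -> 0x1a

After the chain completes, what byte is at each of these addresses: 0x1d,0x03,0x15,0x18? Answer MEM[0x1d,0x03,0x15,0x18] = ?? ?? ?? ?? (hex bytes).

  after D0: wrote 6B at 0x19 = f1b807ac709d
  after D1: wrote 5B at 0x1a = aba1329f81
  after D2: wrote 4B at 0x0d = 07ac709d
  after D3: wrote 5B at 0x14 = aba1329f81
  after D4: wrote 6B at 0x1a = d7dd93aba132
query mem[0x1d]=0xab, mem[0x03]=0xac, mem[0x15]=0xa1, mem[0x18]=0x81

MEM[0x1d,0x03,0x15,0x18] = ab ac a1 81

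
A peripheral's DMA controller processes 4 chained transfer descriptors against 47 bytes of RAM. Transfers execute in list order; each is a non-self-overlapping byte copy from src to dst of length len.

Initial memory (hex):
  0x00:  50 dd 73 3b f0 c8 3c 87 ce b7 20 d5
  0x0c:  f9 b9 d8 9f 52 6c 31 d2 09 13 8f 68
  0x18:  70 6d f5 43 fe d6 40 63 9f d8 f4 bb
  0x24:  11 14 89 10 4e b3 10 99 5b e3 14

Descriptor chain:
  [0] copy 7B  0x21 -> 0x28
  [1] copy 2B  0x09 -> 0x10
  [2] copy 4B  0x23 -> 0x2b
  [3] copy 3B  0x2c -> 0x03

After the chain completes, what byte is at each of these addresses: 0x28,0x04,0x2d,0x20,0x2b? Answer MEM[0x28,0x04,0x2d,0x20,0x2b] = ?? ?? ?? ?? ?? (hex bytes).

#0 dst[0x28+7] := {0xd8,0xf4,0xbb,0x11,0x14,0x89,0x10}
#1 dst[0x10+2] := {0xb7,0x20}
#2 dst[0x2b+4] := {0xbb,0x11,0x14,0x89}
#3 dst[0x03+3] := {0x11,0x14,0x89}
query mem[0x28]=0xd8, mem[0x04]=0x14, mem[0x2d]=0x14, mem[0x20]=0x9f, mem[0x2b]=0xbb

MEM[0x28,0x04,0x2d,0x20,0x2b] = d8 14 14 9f bb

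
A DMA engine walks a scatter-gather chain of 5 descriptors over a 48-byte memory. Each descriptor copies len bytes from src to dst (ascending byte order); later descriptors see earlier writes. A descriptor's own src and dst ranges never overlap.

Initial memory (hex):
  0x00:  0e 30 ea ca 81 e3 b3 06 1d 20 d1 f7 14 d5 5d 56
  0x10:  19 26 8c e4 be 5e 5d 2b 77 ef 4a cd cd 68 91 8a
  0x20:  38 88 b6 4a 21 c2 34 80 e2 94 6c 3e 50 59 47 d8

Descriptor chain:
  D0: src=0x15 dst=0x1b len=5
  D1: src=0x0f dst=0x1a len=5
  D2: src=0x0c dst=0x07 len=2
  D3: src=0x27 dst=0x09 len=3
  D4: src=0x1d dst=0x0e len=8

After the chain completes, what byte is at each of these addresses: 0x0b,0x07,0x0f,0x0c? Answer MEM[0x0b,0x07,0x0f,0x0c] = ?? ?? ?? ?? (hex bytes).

[0] 0x15->0x1b len=5 : 5e 5d 2b 77 ef
[1] 0x0f->0x1a len=5 : 56 19 26 8c e4
[2] 0x0c->0x07 len=2 : 14 d5
[3] 0x27->0x09 len=3 : 80 e2 94
[4] 0x1d->0x0e len=8 : 8c e4 ef 38 88 b6 4a 21
query mem[0x0b]=0x94, mem[0x07]=0x14, mem[0x0f]=0xe4, mem[0x0c]=0x14

MEM[0x0b,0x07,0x0f,0x0c] = 94 14 e4 14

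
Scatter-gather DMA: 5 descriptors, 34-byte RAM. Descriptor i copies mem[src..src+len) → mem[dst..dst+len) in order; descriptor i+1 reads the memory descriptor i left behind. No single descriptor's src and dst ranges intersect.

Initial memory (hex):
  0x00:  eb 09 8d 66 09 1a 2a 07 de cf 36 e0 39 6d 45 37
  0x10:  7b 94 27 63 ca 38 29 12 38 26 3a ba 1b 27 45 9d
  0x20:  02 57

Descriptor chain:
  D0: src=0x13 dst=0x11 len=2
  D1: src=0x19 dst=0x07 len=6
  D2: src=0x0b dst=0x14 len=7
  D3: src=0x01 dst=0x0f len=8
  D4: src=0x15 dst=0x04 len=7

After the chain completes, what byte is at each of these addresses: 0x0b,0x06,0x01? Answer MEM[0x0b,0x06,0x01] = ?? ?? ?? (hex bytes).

[0] 0x13->0x11 len=2 : 63 ca
[1] 0x19->0x07 len=6 : 26 3a ba 1b 27 45
[2] 0x0b->0x14 len=7 : 27 45 6d 45 37 7b 63
[3] 0x01->0x0f len=8 : 09 8d 66 09 1a 2a 26 3a
[4] 0x15->0x04 len=7 : 26 3a 45 37 7b 63 ba
query mem[0x0b]=0x27, mem[0x06]=0x45, mem[0x01]=0x09

MEM[0x0b,0x06,0x01] = 27 45 09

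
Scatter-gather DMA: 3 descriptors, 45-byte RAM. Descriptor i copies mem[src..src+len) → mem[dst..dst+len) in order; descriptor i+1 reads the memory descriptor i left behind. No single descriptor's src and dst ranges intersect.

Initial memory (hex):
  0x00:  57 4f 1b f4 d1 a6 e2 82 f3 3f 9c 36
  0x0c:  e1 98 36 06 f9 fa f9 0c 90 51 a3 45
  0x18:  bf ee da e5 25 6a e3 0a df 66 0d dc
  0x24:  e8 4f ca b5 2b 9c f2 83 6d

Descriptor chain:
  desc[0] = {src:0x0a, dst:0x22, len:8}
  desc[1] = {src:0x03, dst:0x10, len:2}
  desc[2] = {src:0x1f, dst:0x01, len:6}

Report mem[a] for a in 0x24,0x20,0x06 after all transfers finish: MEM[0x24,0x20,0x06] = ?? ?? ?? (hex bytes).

MEM[0x24,0x20,0x06] = e1 df e1

D0: mem[0x22..0x29] <- [9c 36 e1 98 36 06 f9 fa]
D1: mem[0x10..0x11] <- [f4 d1]
D2: mem[0x01..0x06] <- [0a df 66 9c 36 e1]
query mem[0x24]=0xe1, mem[0x20]=0xdf, mem[0x06]=0xe1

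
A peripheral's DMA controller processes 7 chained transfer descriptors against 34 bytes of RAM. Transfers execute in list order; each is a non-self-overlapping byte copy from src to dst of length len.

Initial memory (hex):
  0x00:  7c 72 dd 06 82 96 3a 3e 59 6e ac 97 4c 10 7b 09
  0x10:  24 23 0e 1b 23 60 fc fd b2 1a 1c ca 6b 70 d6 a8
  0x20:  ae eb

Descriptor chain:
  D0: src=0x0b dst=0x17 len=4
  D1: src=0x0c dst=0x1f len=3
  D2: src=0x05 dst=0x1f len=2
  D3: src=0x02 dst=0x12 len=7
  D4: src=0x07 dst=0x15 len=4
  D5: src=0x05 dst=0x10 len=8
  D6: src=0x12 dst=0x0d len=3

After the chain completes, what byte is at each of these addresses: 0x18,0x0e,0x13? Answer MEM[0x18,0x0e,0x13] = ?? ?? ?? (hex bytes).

MEM[0x18,0x0e,0x13] = ac 59 59

D0: mem[0x17..0x1a] <- [97 4c 10 7b]
D1: mem[0x1f..0x21] <- [4c 10 7b]
D2: mem[0x1f..0x20] <- [96 3a]
D3: mem[0x12..0x18] <- [dd 06 82 96 3a 3e 59]
D4: mem[0x15..0x18] <- [3e 59 6e ac]
D5: mem[0x10..0x17] <- [96 3a 3e 59 6e ac 97 4c]
D6: mem[0x0d..0x0f] <- [3e 59 6e]
query mem[0x18]=0xac, mem[0x0e]=0x59, mem[0x13]=0x59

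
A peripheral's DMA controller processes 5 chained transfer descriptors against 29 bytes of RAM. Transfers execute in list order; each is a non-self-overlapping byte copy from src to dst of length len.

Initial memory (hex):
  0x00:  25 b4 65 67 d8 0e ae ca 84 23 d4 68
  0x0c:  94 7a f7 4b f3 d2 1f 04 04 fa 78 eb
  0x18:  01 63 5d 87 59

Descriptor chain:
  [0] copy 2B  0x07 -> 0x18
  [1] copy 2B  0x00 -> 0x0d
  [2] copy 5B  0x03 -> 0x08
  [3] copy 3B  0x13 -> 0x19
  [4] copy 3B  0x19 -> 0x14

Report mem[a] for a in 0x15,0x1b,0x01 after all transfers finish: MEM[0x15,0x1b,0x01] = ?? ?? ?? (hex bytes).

MEM[0x15,0x1b,0x01] = 04 fa b4

[0] 0x07->0x18 len=2 : ca 84
[1] 0x00->0x0d len=2 : 25 b4
[2] 0x03->0x08 len=5 : 67 d8 0e ae ca
[3] 0x13->0x19 len=3 : 04 04 fa
[4] 0x19->0x14 len=3 : 04 04 fa
query mem[0x15]=0x04, mem[0x1b]=0xfa, mem[0x01]=0xb4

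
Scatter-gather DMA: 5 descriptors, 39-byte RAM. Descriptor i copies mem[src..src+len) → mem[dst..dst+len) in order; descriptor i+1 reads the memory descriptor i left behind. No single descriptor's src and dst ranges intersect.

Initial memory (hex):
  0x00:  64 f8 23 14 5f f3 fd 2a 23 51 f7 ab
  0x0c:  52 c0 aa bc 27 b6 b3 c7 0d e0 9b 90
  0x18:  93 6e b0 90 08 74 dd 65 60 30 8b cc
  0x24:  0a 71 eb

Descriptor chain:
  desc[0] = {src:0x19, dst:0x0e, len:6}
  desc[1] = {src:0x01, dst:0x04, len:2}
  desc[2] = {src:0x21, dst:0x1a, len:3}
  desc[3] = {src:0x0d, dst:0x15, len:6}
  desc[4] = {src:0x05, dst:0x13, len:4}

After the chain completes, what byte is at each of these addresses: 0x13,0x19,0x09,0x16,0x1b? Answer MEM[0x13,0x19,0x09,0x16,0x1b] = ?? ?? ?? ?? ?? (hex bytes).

MEM[0x13,0x19,0x09,0x16,0x1b] = 23 08 51 23 8b

  after D0: wrote 6B at 0x0e = 6eb0900874dd
  after D1: wrote 2B at 0x04 = f823
  after D2: wrote 3B at 0x1a = 308bcc
  after D3: wrote 6B at 0x15 = c06eb0900874
  after D4: wrote 4B at 0x13 = 23fd2a23
query mem[0x13]=0x23, mem[0x19]=0x08, mem[0x09]=0x51, mem[0x16]=0x23, mem[0x1b]=0x8b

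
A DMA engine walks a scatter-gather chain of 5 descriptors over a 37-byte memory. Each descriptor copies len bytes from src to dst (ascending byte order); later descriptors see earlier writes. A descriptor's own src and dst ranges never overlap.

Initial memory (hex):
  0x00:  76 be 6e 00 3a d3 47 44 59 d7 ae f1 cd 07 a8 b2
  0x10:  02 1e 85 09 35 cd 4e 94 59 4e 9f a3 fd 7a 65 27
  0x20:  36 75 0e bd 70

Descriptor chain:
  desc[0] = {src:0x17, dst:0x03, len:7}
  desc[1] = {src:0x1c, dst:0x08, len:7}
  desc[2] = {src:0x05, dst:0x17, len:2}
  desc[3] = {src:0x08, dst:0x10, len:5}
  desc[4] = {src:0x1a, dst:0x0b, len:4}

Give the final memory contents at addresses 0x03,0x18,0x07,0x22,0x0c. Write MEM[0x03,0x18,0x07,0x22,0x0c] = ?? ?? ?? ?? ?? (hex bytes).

MEM[0x03,0x18,0x07,0x22,0x0c] = 94 9f a3 0e a3

[0] 0x17->0x03 len=7 : 94 59 4e 9f a3 fd 7a
[1] 0x1c->0x08 len=7 : fd 7a 65 27 36 75 0e
[2] 0x05->0x17 len=2 : 4e 9f
[3] 0x08->0x10 len=5 : fd 7a 65 27 36
[4] 0x1a->0x0b len=4 : 9f a3 fd 7a
query mem[0x03]=0x94, mem[0x18]=0x9f, mem[0x07]=0xa3, mem[0x22]=0x0e, mem[0x0c]=0xa3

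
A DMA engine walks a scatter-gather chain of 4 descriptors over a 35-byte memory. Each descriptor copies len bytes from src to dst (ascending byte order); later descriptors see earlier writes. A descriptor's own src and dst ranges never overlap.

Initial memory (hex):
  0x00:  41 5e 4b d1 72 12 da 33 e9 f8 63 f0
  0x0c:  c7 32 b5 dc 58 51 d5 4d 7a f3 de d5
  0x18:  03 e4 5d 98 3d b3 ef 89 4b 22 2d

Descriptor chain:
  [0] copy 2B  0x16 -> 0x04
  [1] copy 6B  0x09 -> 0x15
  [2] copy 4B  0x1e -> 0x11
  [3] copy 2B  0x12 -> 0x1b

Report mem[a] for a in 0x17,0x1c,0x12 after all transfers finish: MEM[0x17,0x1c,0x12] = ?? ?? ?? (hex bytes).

[0] 0x16->0x04 len=2 : de d5
[1] 0x09->0x15 len=6 : f8 63 f0 c7 32 b5
[2] 0x1e->0x11 len=4 : ef 89 4b 22
[3] 0x12->0x1b len=2 : 89 4b
query mem[0x17]=0xf0, mem[0x1c]=0x4b, mem[0x12]=0x89

MEM[0x17,0x1c,0x12] = f0 4b 89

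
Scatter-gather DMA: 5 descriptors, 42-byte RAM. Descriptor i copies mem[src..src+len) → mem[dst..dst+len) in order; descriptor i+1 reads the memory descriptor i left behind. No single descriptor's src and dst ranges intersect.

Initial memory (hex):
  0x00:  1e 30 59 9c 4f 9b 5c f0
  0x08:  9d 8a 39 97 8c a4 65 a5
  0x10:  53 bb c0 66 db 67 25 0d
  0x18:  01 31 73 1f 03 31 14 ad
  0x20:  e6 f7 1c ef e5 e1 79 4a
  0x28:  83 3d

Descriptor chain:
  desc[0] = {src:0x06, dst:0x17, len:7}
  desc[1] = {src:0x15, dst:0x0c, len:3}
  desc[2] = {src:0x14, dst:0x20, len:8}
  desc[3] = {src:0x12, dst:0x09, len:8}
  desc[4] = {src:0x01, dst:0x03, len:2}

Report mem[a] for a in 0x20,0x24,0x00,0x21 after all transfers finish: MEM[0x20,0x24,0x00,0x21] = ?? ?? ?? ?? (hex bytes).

MEM[0x20,0x24,0x00,0x21] = db f0 1e 67

#0 dst[0x17+7] := {0x5c,0xf0,0x9d,0x8a,0x39,0x97,0x8c}
#1 dst[0x0c+3] := {0x67,0x25,0x5c}
#2 dst[0x20+8] := {0xdb,0x67,0x25,0x5c,0xf0,0x9d,0x8a,0x39}
#3 dst[0x09+8] := {0xc0,0x66,0xdb,0x67,0x25,0x5c,0xf0,0x9d}
#4 dst[0x03+2] := {0x30,0x59}
query mem[0x20]=0xdb, mem[0x24]=0xf0, mem[0x00]=0x1e, mem[0x21]=0x67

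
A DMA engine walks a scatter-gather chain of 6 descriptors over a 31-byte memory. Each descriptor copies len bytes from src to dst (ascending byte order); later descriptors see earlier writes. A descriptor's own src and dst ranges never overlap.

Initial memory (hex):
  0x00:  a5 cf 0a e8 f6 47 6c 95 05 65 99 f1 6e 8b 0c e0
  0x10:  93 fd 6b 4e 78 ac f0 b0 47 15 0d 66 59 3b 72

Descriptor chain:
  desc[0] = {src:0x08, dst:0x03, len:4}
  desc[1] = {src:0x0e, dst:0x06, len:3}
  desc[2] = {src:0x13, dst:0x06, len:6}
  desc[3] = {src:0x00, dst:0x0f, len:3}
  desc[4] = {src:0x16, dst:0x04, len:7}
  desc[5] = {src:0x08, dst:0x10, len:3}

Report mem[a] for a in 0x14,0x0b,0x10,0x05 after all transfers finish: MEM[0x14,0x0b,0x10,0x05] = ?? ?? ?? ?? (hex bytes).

  after D0: wrote 4B at 0x03 = 056599f1
  after D1: wrote 3B at 0x06 = 0ce093
  after D2: wrote 6B at 0x06 = 4e78acf0b047
  after D3: wrote 3B at 0x0f = a5cf0a
  after D4: wrote 7B at 0x04 = f0b047150d6659
  after D5: wrote 3B at 0x10 = 0d6659
query mem[0x14]=0x78, mem[0x0b]=0x47, mem[0x10]=0x0d, mem[0x05]=0xb0

MEM[0x14,0x0b,0x10,0x05] = 78 47 0d b0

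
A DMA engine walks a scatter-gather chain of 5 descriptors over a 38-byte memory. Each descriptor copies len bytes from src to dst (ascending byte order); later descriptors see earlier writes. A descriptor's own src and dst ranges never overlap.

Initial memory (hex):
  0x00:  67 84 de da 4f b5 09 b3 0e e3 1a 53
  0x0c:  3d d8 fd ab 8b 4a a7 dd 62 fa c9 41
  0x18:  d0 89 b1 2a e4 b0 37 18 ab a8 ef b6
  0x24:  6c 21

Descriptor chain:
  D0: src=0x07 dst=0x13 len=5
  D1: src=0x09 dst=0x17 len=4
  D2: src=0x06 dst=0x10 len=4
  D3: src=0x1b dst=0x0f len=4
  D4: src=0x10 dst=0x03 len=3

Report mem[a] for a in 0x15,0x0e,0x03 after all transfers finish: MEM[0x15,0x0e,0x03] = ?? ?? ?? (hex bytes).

MEM[0x15,0x0e,0x03] = e3 fd e4

#0 dst[0x13+5] := {0xb3,0x0e,0xe3,0x1a,0x53}
#1 dst[0x17+4] := {0xe3,0x1a,0x53,0x3d}
#2 dst[0x10+4] := {0x09,0xb3,0x0e,0xe3}
#3 dst[0x0f+4] := {0x2a,0xe4,0xb0,0x37}
#4 dst[0x03+3] := {0xe4,0xb0,0x37}
query mem[0x15]=0xe3, mem[0x0e]=0xfd, mem[0x03]=0xe4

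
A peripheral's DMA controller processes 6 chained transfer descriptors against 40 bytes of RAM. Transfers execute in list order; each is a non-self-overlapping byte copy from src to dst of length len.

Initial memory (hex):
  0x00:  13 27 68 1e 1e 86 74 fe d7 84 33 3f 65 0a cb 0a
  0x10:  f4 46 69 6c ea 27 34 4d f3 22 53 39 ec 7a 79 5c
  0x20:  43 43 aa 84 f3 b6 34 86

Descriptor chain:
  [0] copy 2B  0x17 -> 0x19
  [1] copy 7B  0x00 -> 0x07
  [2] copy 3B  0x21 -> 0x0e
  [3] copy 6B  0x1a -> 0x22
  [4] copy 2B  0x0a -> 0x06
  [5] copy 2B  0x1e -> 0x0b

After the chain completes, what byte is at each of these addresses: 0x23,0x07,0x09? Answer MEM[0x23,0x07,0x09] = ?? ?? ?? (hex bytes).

  after D0: wrote 2B at 0x19 = 4df3
  after D1: wrote 7B at 0x07 = 1327681e1e8674
  after D2: wrote 3B at 0x0e = 43aa84
  after D3: wrote 6B at 0x22 = f339ec7a795c
  after D4: wrote 2B at 0x06 = 1e1e
  after D5: wrote 2B at 0x0b = 795c
query mem[0x23]=0x39, mem[0x07]=0x1e, mem[0x09]=0x68

MEM[0x23,0x07,0x09] = 39 1e 68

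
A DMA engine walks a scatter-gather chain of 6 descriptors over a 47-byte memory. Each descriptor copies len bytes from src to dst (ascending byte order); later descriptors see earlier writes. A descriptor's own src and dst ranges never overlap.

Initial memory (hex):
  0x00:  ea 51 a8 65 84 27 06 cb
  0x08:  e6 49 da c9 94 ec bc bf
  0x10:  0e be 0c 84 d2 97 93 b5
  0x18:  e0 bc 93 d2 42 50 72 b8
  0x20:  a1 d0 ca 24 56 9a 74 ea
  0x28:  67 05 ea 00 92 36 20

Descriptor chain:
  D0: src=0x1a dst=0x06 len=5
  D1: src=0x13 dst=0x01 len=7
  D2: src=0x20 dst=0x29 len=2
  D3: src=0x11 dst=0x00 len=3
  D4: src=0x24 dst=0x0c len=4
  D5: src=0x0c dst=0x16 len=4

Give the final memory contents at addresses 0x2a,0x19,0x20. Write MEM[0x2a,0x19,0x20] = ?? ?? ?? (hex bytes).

[0] 0x1a->0x06 len=5 : 93 d2 42 50 72
[1] 0x13->0x01 len=7 : 84 d2 97 93 b5 e0 bc
[2] 0x20->0x29 len=2 : a1 d0
[3] 0x11->0x00 len=3 : be 0c 84
[4] 0x24->0x0c len=4 : 56 9a 74 ea
[5] 0x0c->0x16 len=4 : 56 9a 74 ea
query mem[0x2a]=0xd0, mem[0x19]=0xea, mem[0x20]=0xa1

MEM[0x2a,0x19,0x20] = d0 ea a1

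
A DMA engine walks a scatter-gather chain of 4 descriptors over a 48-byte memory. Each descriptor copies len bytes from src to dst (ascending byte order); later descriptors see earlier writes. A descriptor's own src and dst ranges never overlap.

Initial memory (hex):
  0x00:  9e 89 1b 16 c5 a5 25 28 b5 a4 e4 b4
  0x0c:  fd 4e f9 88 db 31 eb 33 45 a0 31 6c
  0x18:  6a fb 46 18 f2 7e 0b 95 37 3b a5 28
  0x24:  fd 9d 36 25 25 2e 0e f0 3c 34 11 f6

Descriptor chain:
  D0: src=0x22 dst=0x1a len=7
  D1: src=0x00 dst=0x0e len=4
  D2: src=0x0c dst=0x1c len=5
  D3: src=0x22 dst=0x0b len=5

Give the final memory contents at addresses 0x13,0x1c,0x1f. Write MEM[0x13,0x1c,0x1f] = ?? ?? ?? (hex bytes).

MEM[0x13,0x1c,0x1f] = 33 fd 89

D0: mem[0x1a..0x20] <- [a5 28 fd 9d 36 25 25]
D1: mem[0x0e..0x11] <- [9e 89 1b 16]
D2: mem[0x1c..0x20] <- [fd 4e 9e 89 1b]
D3: mem[0x0b..0x0f] <- [a5 28 fd 9d 36]
query mem[0x13]=0x33, mem[0x1c]=0xfd, mem[0x1f]=0x89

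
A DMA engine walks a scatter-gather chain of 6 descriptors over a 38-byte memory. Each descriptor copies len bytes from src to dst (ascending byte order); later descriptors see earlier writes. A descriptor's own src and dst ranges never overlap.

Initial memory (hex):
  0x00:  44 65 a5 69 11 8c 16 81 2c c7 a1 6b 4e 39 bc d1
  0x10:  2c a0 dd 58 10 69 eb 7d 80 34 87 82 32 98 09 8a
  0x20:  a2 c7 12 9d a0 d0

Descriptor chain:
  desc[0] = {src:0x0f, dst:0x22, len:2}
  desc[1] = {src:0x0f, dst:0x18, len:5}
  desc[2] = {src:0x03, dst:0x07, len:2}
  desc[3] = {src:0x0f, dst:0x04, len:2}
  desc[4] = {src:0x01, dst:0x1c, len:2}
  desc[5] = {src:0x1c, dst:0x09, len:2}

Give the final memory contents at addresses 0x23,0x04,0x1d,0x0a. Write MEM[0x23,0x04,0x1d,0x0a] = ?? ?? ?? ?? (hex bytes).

MEM[0x23,0x04,0x1d,0x0a] = 2c d1 a5 a5

#0 dst[0x22+2] := {0xd1,0x2c}
#1 dst[0x18+5] := {0xd1,0x2c,0xa0,0xdd,0x58}
#2 dst[0x07+2] := {0x69,0x11}
#3 dst[0x04+2] := {0xd1,0x2c}
#4 dst[0x1c+2] := {0x65,0xa5}
#5 dst[0x09+2] := {0x65,0xa5}
query mem[0x23]=0x2c, mem[0x04]=0xd1, mem[0x1d]=0xa5, mem[0x0a]=0xa5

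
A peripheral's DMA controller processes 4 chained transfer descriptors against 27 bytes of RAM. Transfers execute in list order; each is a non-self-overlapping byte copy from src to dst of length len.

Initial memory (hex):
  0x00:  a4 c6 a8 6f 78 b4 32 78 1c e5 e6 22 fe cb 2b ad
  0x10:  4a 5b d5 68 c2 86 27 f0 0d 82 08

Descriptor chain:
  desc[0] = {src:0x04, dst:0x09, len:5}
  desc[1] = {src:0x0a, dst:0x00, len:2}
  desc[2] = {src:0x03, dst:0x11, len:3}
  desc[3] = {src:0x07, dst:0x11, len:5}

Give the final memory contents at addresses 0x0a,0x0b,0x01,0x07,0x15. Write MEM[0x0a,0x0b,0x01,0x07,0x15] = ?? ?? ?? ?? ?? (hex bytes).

MEM[0x0a,0x0b,0x01,0x07,0x15] = b4 32 32 78 32

  after D0: wrote 5B at 0x09 = 78b432781c
  after D1: wrote 2B at 0x00 = b432
  after D2: wrote 3B at 0x11 = 6f78b4
  after D3: wrote 5B at 0x11 = 781c78b432
query mem[0x0a]=0xb4, mem[0x0b]=0x32, mem[0x01]=0x32, mem[0x07]=0x78, mem[0x15]=0x32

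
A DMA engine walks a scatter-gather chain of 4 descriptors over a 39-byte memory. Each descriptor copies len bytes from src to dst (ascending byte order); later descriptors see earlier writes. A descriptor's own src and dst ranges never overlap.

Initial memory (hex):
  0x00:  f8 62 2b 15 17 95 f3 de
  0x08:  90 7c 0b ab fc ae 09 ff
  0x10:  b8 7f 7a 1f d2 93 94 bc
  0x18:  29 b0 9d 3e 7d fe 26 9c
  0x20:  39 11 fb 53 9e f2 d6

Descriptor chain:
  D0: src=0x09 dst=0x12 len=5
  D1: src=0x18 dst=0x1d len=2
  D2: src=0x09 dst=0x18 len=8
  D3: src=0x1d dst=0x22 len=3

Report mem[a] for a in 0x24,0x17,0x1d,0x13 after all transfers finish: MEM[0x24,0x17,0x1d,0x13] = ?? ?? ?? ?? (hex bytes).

#0 dst[0x12+5] := {0x7c,0x0b,0xab,0xfc,0xae}
#1 dst[0x1d+2] := {0x29,0xb0}
#2 dst[0x18+8] := {0x7c,0x0b,0xab,0xfc,0xae,0x09,0xff,0xb8}
#3 dst[0x22+3] := {0x09,0xff,0xb8}
query mem[0x24]=0xb8, mem[0x17]=0xbc, mem[0x1d]=0x09, mem[0x13]=0x0b

MEM[0x24,0x17,0x1d,0x13] = b8 bc 09 0b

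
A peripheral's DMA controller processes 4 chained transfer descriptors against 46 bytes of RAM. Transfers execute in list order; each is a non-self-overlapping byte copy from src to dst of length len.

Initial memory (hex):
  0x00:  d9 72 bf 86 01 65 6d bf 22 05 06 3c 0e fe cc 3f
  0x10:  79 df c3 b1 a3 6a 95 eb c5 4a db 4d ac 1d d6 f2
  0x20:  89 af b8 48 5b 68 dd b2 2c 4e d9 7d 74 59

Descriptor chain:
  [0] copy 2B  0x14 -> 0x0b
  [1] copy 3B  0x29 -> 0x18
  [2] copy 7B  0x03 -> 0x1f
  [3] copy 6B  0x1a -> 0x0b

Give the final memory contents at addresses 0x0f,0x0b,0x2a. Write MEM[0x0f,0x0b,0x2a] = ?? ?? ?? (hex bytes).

MEM[0x0f,0x0b,0x2a] = d6 7d d9

D0: mem[0x0b..0x0c] <- [a3 6a]
D1: mem[0x18..0x1a] <- [4e d9 7d]
D2: mem[0x1f..0x25] <- [86 01 65 6d bf 22 05]
D3: mem[0x0b..0x10] <- [7d 4d ac 1d d6 86]
query mem[0x0f]=0xd6, mem[0x0b]=0x7d, mem[0x2a]=0xd9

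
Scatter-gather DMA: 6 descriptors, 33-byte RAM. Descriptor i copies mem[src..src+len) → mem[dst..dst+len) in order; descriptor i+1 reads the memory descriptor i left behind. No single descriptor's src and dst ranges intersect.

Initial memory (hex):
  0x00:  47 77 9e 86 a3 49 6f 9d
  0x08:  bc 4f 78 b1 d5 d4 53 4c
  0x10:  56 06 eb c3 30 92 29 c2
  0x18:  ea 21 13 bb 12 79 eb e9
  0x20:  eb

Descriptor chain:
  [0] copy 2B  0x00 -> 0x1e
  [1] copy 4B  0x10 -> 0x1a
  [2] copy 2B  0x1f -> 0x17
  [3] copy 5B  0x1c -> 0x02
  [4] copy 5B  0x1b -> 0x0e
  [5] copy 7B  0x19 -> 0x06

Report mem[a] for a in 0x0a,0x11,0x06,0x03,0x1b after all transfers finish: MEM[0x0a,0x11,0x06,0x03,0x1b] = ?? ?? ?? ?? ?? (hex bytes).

MEM[0x0a,0x11,0x06,0x03,0x1b] = c3 47 21 c3 06

D0: mem[0x1e..0x1f] <- [47 77]
D1: mem[0x1a..0x1d] <- [56 06 eb c3]
D2: mem[0x17..0x18] <- [77 eb]
D3: mem[0x02..0x06] <- [eb c3 47 77 eb]
D4: mem[0x0e..0x12] <- [06 eb c3 47 77]
D5: mem[0x06..0x0c] <- [21 56 06 eb c3 47 77]
query mem[0x0a]=0xc3, mem[0x11]=0x47, mem[0x06]=0x21, mem[0x03]=0xc3, mem[0x1b]=0x06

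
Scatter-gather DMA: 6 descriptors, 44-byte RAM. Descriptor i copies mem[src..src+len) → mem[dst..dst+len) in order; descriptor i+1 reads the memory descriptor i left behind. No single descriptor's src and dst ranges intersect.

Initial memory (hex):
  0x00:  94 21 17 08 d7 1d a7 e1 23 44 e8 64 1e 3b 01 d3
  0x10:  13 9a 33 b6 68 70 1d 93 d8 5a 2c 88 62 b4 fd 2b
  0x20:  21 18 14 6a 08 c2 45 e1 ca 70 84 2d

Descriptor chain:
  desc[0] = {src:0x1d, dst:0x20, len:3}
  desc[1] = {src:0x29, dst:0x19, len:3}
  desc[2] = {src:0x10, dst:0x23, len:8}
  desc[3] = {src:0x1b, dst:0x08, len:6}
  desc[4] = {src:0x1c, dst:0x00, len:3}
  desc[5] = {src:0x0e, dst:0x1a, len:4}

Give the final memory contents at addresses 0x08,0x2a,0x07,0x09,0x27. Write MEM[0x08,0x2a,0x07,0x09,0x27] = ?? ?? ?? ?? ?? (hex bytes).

MEM[0x08,0x2a,0x07,0x09,0x27] = 2d 93 e1 62 68

  after D0: wrote 3B at 0x20 = b4fd2b
  after D1: wrote 3B at 0x19 = 70842d
  after D2: wrote 8B at 0x23 = 139a33b668701d93
  after D3: wrote 6B at 0x08 = 2d62b4fd2bb4
  after D4: wrote 3B at 0x00 = 62b4fd
  after D5: wrote 4B at 0x1a = 01d3139a
query mem[0x08]=0x2d, mem[0x2a]=0x93, mem[0x07]=0xe1, mem[0x09]=0x62, mem[0x27]=0x68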